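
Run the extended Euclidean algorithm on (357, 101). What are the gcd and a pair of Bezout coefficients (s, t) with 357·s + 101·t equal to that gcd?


Euclidean algorithm on (357, 101) — divide until remainder is 0:
  357 = 3 · 101 + 54
  101 = 1 · 54 + 47
  54 = 1 · 47 + 7
  47 = 6 · 7 + 5
  7 = 1 · 5 + 2
  5 = 2 · 2 + 1
  2 = 2 · 1 + 0
gcd(357, 101) = 1.
Track Bezout coefficients alongside the remainders: start with r₀ = 357 = a·1 + b·0 (s = 1, t = 0) and r₁ = 101 = a·0 + b·1 (s = 0, t = 1); each new remainder r_{k+1} = r_{k-1} − q_k·r_k inherits s_{k+1} = s_{k-1} − q_k·s_k, t_{k+1} = t_{k-1} − q_k·t_k, so r_k = a·s_k + b·t_k at every step:
  q = 3: r = 54, s = 1 − 3·0 = 1, t = 0 − 3·1 = -3  (check: 357·1 + 101·(-3) = 54)
  q = 1: r = 47, s = 0 − 1·1 = -1, t = 1 − 1·(-3) = 4  (check: 357·(-1) + 101·4 = 47)
  q = 1: r = 7, s = 1 − 1·(-1) = 2, t = -3 − 1·4 = -7  (check: 357·2 + 101·(-7) = 7)
  q = 6: r = 5, s = -1 − 6·2 = -13, t = 4 − 6·(-7) = 46  (check: 357·(-13) + 101·46 = 5)
  q = 1: r = 2, s = 2 − 1·(-13) = 15, t = -7 − 1·46 = -53  (check: 357·15 + 101·(-53) = 2)
  q = 2: r = 1, s = -13 − 2·15 = -43, t = 46 − 2·(-53) = 152  (check: 357·(-43) + 101·152 = 1)
The row with r = 1 (the gcd) gives the Bezout coefficients s = -43, t = 152.
Result: 357 · (-43) + 101 · (152) = 1.

gcd(357, 101) = 1; s = -43, t = 152 (check: 357·(-43) + 101·152 = 1).


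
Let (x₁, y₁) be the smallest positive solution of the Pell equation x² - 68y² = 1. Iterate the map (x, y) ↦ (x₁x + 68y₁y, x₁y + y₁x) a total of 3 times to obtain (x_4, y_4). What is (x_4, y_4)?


Step 1: Find the fundamental solution (x₁, y₁) of x² - 68y² = 1.
  Expand √68 as a continued fraction. a₀ = ⌊√68⌋ = 8; iterate m_{k+1} = d_k·a_k − m_k, d_{k+1} = (68 − m_{k+1}²)/d_k, a_{k+1} = ⌊(a₀ + m_{k+1})/d_{k+1}⌋ (starting m₀ = 0, d₀ = 1), with convergents p_k = a_k·p_{k-1} + p_{k-2}, q_k = a_k·q_{k-1} + q_{k-2} (p₋₁ = 1, q₋₁ = 0):
  k = 0: a₀ = 8; p₀/q₀ = 8/1; p₀² − 68·q₀² = 64 − 68 = -4.
  k = 1: m = 8, d = 4, a = ⌊(8 + 8)/4⌋ = 4; p/q = (4·8 + 1)/(4·1 + 0) = 33/4; p² − 68·q² = 1089 − 1088 = 1.
  The first convergent with p² − 68·q² = 1 gives the fundamental solution (x₁, y₁) = (33, 4).
Step 2: Apply the recurrence (x_{n+1}, y_{n+1}) = (x₁x_n + 68y₁y_n, x₁y_n + y₁x_n) repeatedly.
  From (x_1, y_1) = (33, 4): x_2 = 33·33 + 68·4·4 = 2177; y_2 = 33·4 + 4·33 = 264.
  From (x_2, y_2) = (2177, 264): x_3 = 33·2177 + 68·4·264 = 143649; y_3 = 33·264 + 4·2177 = 17420.
  From (x_3, y_3) = (143649, 17420): x_4 = 33·143649 + 68·4·17420 = 9478657; y_4 = 33·17420 + 4·143649 = 1149456.
Step 3: Verify x_4² - 68·y_4² = 89844938523649 - 89844938523648 = 1 (should be 1). ✓

(x_1, y_1) = (33, 4); (x_4, y_4) = (9478657, 1149456).


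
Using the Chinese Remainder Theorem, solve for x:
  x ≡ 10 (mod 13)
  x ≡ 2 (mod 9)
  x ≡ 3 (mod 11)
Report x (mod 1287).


Moduli 13, 9, 11 are pairwise coprime; by CRT there is a unique solution modulo M = 13 · 9 · 11 = 1287.
Solve pairwise, accumulating the modulus:
  Start with x ≡ 10 (mod 13).
  Combine with x ≡ 2 (mod 9): since gcd(13, 9) = 1, we get a unique residue mod 117.
    Write x = 10 + 13·t and substitute into x ≡ 2 (mod 9): 13·t ≡ 2 − 10 = -8 (mod 9).
    Reduce coefficients mod 9: 4·t ≡ 1 (mod 9).
    The inverse of 4 mod 9 is 7 (since 4·7 = 28 = 3·9 + 1), so t ≡ 7·1 = 7 ≡ 7 (mod 9).
    Then x = 10 + 13·7 = 101, valid modulo lcm(13, 9) = 117: x ≡ 101 (mod 117).
  Combine with x ≡ 3 (mod 11): since gcd(117, 11) = 1, we get a unique residue mod 1287.
    Write x = 101 + 117·t and substitute into x ≡ 3 (mod 11): 117·t ≡ 3 − 101 = -98 (mod 11).
    Reduce coefficients mod 11: 7·t ≡ 1 (mod 11).
    The inverse of 7 mod 11 is 8 (since 7·8 = 56 = 5·11 + 1), so t ≡ 8·1 = 8 ≡ 8 (mod 11).
    Then x = 101 + 117·8 = 1037, valid modulo lcm(117, 11) = 1287: x ≡ 1037 (mod 1287).
Verify: 1037 mod 13 = 10 ✓, 1037 mod 9 = 2 ✓, 1037 mod 11 = 3 ✓.

x ≡ 1037 (mod 1287).


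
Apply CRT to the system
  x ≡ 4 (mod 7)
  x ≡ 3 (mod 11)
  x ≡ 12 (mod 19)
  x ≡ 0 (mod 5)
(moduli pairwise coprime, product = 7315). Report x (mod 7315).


Product of moduli M = 7 · 11 · 19 · 5 = 7315.
Merge one congruence at a time:
  Start: x ≡ 4 (mod 7).
  Combine with x ≡ 3 (mod 11); new modulus lcm = 77.
    Write x = 4 + 7·t and substitute into x ≡ 3 (mod 11): 7·t ≡ 3 − 4 = -1 (mod 11).
    Reduce coefficients mod 11: 7·t ≡ 10 (mod 11).
    The inverse of 7 mod 11 is 8 (since 7·8 = 56 = 5·11 + 1), so t ≡ 8·10 = 80 ≡ 3 (mod 11).
    Then x = 4 + 7·3 = 25, valid modulo lcm(7, 11) = 77: x ≡ 25 (mod 77).
  Combine with x ≡ 12 (mod 19); new modulus lcm = 1463.
    Write x = 25 + 77·t and substitute into x ≡ 12 (mod 19): 77·t ≡ 12 − 25 = -13 (mod 19).
    Reduce coefficients mod 19: 1·t ≡ 6 (mod 19).
    So t ≡ 6 (mod 19).
    Then x = 25 + 77·6 = 487, valid modulo lcm(77, 19) = 1463: x ≡ 487 (mod 1463).
  Combine with x ≡ 0 (mod 5); new modulus lcm = 7315.
    Write x = 487 + 1463·t and substitute into x ≡ 0 (mod 5): 1463·t ≡ 0 − 487 = -487 (mod 5).
    Reduce coefficients mod 5: 3·t ≡ 3 (mod 5).
    The inverse of 3 mod 5 is 2 (since 3·2 = 6 = 1·5 + 1), so t ≡ 2·3 = 6 ≡ 1 (mod 5).
    Then x = 487 + 1463·1 = 1950, valid modulo lcm(1463, 5) = 7315: x ≡ 1950 (mod 7315).
Verify against each original: 1950 mod 7 = 4, 1950 mod 11 = 3, 1950 mod 19 = 12, 1950 mod 5 = 0.

x ≡ 1950 (mod 7315).


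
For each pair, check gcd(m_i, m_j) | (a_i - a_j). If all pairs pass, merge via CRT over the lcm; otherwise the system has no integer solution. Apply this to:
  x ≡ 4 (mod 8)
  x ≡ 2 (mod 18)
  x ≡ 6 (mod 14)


Moduli 8, 18, 14 are not pairwise coprime, so CRT works modulo lcm(m_i) when all pairwise compatibility conditions hold.
Pairwise compatibility: gcd(m_i, m_j) must divide a_i - a_j for every pair.
Merge one congruence at a time:
  Start: x ≡ 4 (mod 8).
  Combine with x ≡ 2 (mod 18): gcd(8, 18) = 2; 2 - 4 = -2, which IS divisible by 2, so compatible.
    Write x = 4 + 8·t and substitute into x ≡ 2 (mod 18): 8·t ≡ 2 − 4 = -2 (mod 18).
    Divide the congruence (and modulus) by g = 2: 4·t ≡ -1 (mod 9).
    Reduce coefficients mod 9: 4·t ≡ 8 (mod 9).
    The inverse of 4 mod 9 is 7 (since 4·7 = 28 = 3·9 + 1), so t ≡ 7·8 = 56 ≡ 2 (mod 9).
    Then x = 4 + 8·2 = 20, valid modulo lcm(8, 18) = 72: x ≡ 20 (mod 72).
  Combine with x ≡ 6 (mod 14): gcd(72, 14) = 2; 6 - 20 = -14, which IS divisible by 2, so compatible.
    Write x = 20 + 72·t and substitute into x ≡ 6 (mod 14): 72·t ≡ 6 − 20 = -14 (mod 14).
    Divide the congruence (and modulus) by g = 2: 36·t ≡ -7 (mod 7).
    Reduce coefficients mod 7: 1·t ≡ 0 (mod 7).
    So t ≡ 0 (mod 7).
    Then x = 20 + 72·0 = 20, valid modulo lcm(72, 14) = 504: x ≡ 20 (mod 504).
Verify: 20 mod 8 = 4, 20 mod 18 = 2, 20 mod 14 = 6.

x ≡ 20 (mod 504).


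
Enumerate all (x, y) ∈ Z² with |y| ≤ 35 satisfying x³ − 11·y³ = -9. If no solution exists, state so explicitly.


The equation is x³ - 11y³ = -9. For fixed y, x³ = 11·y³ − 9, so a solution requires the RHS to be a perfect cube.
Strategy: iterate y from -35 to 35, compute RHS = 11·y³ − 9, and check whether it is a (positive or negative) perfect cube.
Check small values of y:
  y = 0: RHS = -9 is not a perfect cube.
  y = 1: RHS = 2 is not a perfect cube.
  y = -1: RHS = -20 is not a perfect cube.
  y = 2: RHS = 79 is not a perfect cube.
  y = -2: RHS = -97 is not a perfect cube.
  y = 3: RHS = 288 is not a perfect cube.
  y = -3: RHS = -306 is not a perfect cube.
Continuing the search up to |y| = 35 finds no solutions either.
No (x, y) in the scanned range satisfies the equation.

No integer solutions with |y| ≤ 35.


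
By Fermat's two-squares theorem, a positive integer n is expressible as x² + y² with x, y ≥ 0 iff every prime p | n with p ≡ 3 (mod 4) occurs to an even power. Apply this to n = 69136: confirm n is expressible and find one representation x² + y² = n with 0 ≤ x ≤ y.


Step 1: Factor n = 69136 = 2^4 · 29 · 149.
Step 2: Check the mod-4 condition on each prime factor: 2 = 2 (special); 29 ≡ 1 (mod 4), exponent 1; 149 ≡ 1 (mod 4), exponent 1.
All primes ≡ 3 (mod 4) appear to even exponent (or don't appear), so by the two-squares theorem n IS expressible as a sum of two squares.
Step 3: Build a representation. Group n = k² · m with k = 4 and m = 29 · 149 = 4321 (a product of primes ≡ 1 (mod 4)); a representation of m scales to one of n via (k·x)² + (k·y)² = k²(x² + y²). Each prime p ≡ 1 (mod 4) is itself a sum of two squares; find a² by testing p − a² for a perfect square:
  29: 29 − 1² = 28, 29 − 2² = 25 = 5² ⇒ 29 = 2² + 5².
  149: 149 − 1² = 148, 149 − 2² = 145, 149 − 3² = 140, 149 − 4² = 133, 149 − 5² = 124, 149 − 6² = 113, 149 − 7² = 100 = 10² ⇒ 149 = 7² + 10².
  Combine using the Brahmagupta–Fibonacci identity (a² + b²)(c² + d²) = (ac − bd)² + (ad + bc)² = (ac + bd)² + (ad − bc)²:
  29 · 149 = 4321: from (2² + 5²)(7² + 10²), take (2·7 − 5·10, 2·10 + 5·7) = (14 − 50, 20 + 35) = (-36, 55); dropping signs (only squares matter) gives (36, 55); check 36² + 55² = 1296 + 3025 = 4321 ✓.
  Scale by k = 4: (4·36, 4·55) = (144, 220).
Step 4: Order so x ≤ y and verify: 144² + 220² = 20736 + 48400 = 69136 = n. ✓

n = 69136 = 144² + 220² (one valid representation with x ≤ y).


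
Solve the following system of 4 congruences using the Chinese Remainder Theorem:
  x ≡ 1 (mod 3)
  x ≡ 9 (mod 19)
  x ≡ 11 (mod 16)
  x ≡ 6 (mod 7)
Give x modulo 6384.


Product of moduli M = 3 · 19 · 16 · 7 = 6384.
Merge one congruence at a time:
  Start: x ≡ 1 (mod 3).
  Combine with x ≡ 9 (mod 19); new modulus lcm = 57.
    Write x = 1 + 3·t and substitute into x ≡ 9 (mod 19): 3·t ≡ 9 − 1 = 8 (mod 19).
    The inverse of 3 mod 19 is 13 (since 3·13 = 39 = 2·19 + 1), so t ≡ 13·8 = 104 ≡ 9 (mod 19).
    Then x = 1 + 3·9 = 28, valid modulo lcm(3, 19) = 57: x ≡ 28 (mod 57).
  Combine with x ≡ 11 (mod 16); new modulus lcm = 912.
    Write x = 28 + 57·t and substitute into x ≡ 11 (mod 16): 57·t ≡ 11 − 28 = -17 (mod 16).
    Reduce coefficients mod 16: 9·t ≡ 15 (mod 16).
    The inverse of 9 mod 16 is 9 (since 9·9 = 81 = 5·16 + 1), so t ≡ 9·15 = 135 ≡ 7 (mod 16).
    Then x = 28 + 57·7 = 427, valid modulo lcm(57, 16) = 912: x ≡ 427 (mod 912).
  Combine with x ≡ 6 (mod 7); new modulus lcm = 6384.
    Write x = 427 + 912·t and substitute into x ≡ 6 (mod 7): 912·t ≡ 6 − 427 = -421 (mod 7).
    Reduce coefficients mod 7: 2·t ≡ 6 (mod 7).
    The inverse of 2 mod 7 is 4 (since 2·4 = 8 = 1·7 + 1), so t ≡ 4·6 = 24 ≡ 3 (mod 7).
    Then x = 427 + 912·3 = 3163, valid modulo lcm(912, 7) = 6384: x ≡ 3163 (mod 6384).
Verify against each original: 3163 mod 3 = 1, 3163 mod 19 = 9, 3163 mod 16 = 11, 3163 mod 7 = 6.

x ≡ 3163 (mod 6384).


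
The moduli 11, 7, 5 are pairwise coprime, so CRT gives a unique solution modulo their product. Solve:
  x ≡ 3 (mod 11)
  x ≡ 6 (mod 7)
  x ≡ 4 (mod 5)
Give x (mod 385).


Moduli 11, 7, 5 are pairwise coprime; by CRT there is a unique solution modulo M = 11 · 7 · 5 = 385.
Solve pairwise, accumulating the modulus:
  Start with x ≡ 3 (mod 11).
  Combine with x ≡ 6 (mod 7): since gcd(11, 7) = 1, we get a unique residue mod 77.
    Write x = 3 + 11·t and substitute into x ≡ 6 (mod 7): 11·t ≡ 6 − 3 = 3 (mod 7).
    Reduce coefficients mod 7: 4·t ≡ 3 (mod 7).
    The inverse of 4 mod 7 is 2 (since 4·2 = 8 = 1·7 + 1), so t ≡ 2·3 = 6 ≡ 6 (mod 7).
    Then x = 3 + 11·6 = 69, valid modulo lcm(11, 7) = 77: x ≡ 69 (mod 77).
  Combine with x ≡ 4 (mod 5): since gcd(77, 5) = 1, we get a unique residue mod 385.
    Write x = 69 + 77·t and substitute into x ≡ 4 (mod 5): 77·t ≡ 4 − 69 = -65 (mod 5).
    Reduce coefficients mod 5: 2·t ≡ 0 (mod 5).
    The inverse of 2 mod 5 is 3 (since 2·3 = 6 = 1·5 + 1), so t ≡ 3·0 = 0 ≡ 0 (mod 5).
    Then x = 69 + 77·0 = 69, valid modulo lcm(77, 5) = 385: x ≡ 69 (mod 385).
Verify: 69 mod 11 = 3 ✓, 69 mod 7 = 6 ✓, 69 mod 5 = 4 ✓.

x ≡ 69 (mod 385).


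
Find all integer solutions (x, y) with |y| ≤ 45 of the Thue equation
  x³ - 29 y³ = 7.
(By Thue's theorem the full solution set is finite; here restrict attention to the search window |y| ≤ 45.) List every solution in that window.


The equation is x³ - 29y³ = 7. For fixed y, x³ = 29·y³ + 7, so a solution requires the RHS to be a perfect cube.
Strategy: iterate y from -45 to 45, compute RHS = 29·y³ + 7, and check whether it is a (positive or negative) perfect cube.
Check small values of y:
  y = 0: RHS = 7 is not a perfect cube.
  y = 1: RHS = 36 is not a perfect cube.
  y = -1: RHS = -22 is not a perfect cube.
  y = 2: RHS = 239 is not a perfect cube.
  y = -2: RHS = -225 is not a perfect cube.
  y = 3: RHS = 790 is not a perfect cube.
  y = -3: RHS = -776 is not a perfect cube.
Continuing the search up to |y| = 45 finds no solutions either.
No (x, y) in the scanned range satisfies the equation.

No integer solutions with |y| ≤ 45.


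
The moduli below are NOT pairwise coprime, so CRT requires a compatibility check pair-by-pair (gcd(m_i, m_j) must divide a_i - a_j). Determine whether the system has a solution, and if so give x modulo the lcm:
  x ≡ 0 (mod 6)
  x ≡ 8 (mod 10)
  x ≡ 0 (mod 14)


Moduli 6, 10, 14 are not pairwise coprime, so CRT works modulo lcm(m_i) when all pairwise compatibility conditions hold.
Pairwise compatibility: gcd(m_i, m_j) must divide a_i - a_j for every pair.
Merge one congruence at a time:
  Start: x ≡ 0 (mod 6).
  Combine with x ≡ 8 (mod 10): gcd(6, 10) = 2; 8 - 0 = 8, which IS divisible by 2, so compatible.
    Write x = 0 + 6·t and substitute into x ≡ 8 (mod 10): 6·t ≡ 8 − 0 = 8 (mod 10).
    Divide the congruence (and modulus) by g = 2: 3·t ≡ 4 (mod 5).
    The inverse of 3 mod 5 is 2 (since 3·2 = 6 = 1·5 + 1), so t ≡ 2·4 = 8 ≡ 3 (mod 5).
    Then x = 0 + 6·3 = 18, valid modulo lcm(6, 10) = 30: x ≡ 18 (mod 30).
  Combine with x ≡ 0 (mod 14): gcd(30, 14) = 2; 0 - 18 = -18, which IS divisible by 2, so compatible.
    Write x = 18 + 30·t and substitute into x ≡ 0 (mod 14): 30·t ≡ 0 − 18 = -18 (mod 14).
    Divide the congruence (and modulus) by g = 2: 15·t ≡ -9 (mod 7).
    Reduce coefficients mod 7: 1·t ≡ 5 (mod 7).
    So t ≡ 5 (mod 7).
    Then x = 18 + 30·5 = 168, valid modulo lcm(30, 14) = 210: x ≡ 168 (mod 210).
Verify: 168 mod 6 = 0, 168 mod 10 = 8, 168 mod 14 = 0.

x ≡ 168 (mod 210).


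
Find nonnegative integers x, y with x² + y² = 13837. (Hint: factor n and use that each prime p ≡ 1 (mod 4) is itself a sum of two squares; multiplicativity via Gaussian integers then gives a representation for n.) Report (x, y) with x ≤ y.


Step 1: Factor n = 13837 = 101 · 137.
Step 2: Check the mod-4 condition on each prime factor: 101 ≡ 1 (mod 4), exponent 1; 137 ≡ 1 (mod 4), exponent 1.
All primes ≡ 3 (mod 4) appear to even exponent (or don't appear), so by the two-squares theorem n IS expressible as a sum of two squares.
Step 3: Build a representation. Here n = 101 · 137 is a product of primes ≡ 1 (mod 4). Each prime p ≡ 1 (mod 4) is itself a sum of two squares; find a² by testing p − a² for a perfect square:
  101: 101 − 1² = 100 = 10² ⇒ 101 = 1² + 10².
  137: 137 − 1² = 136, 137 − 2² = 133, 137 − 3² = 128, 137 − 4² = 121 = 11² ⇒ 137 = 4² + 11².
  Combine using the Brahmagupta–Fibonacci identity (a² + b²)(c² + d²) = (ac − bd)² + (ad + bc)² = (ac + bd)² + (ad − bc)²:
  101 · 137 = 13837: from (1² + 10²)(4² + 11²), take (1·4 − 10·11, 1·11 + 10·4) = (4 − 110, 11 + 40) = (-106, 51); dropping signs (only squares matter) gives (106, 51); check 106² + 51² = 11236 + 2601 = 13837 ✓.
Step 4: Order so x ≤ y and verify: 51² + 106² = 2601 + 11236 = 13837 = n. ✓

n = 13837 = 51² + 106² (one valid representation with x ≤ y).


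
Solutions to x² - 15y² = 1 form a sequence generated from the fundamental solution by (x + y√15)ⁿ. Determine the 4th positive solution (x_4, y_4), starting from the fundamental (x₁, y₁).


Step 1: Find the fundamental solution (x₁, y₁) of x² - 15y² = 1.
  Expand √15 as a continued fraction. a₀ = ⌊√15⌋ = 3; iterate m_{k+1} = d_k·a_k − m_k, d_{k+1} = (15 − m_{k+1}²)/d_k, a_{k+1} = ⌊(a₀ + m_{k+1})/d_{k+1}⌋ (starting m₀ = 0, d₀ = 1), with convergents p_k = a_k·p_{k-1} + p_{k-2}, q_k = a_k·q_{k-1} + q_{k-2} (p₋₁ = 1, q₋₁ = 0):
  k = 0: a₀ = 3; p₀/q₀ = 3/1; p₀² − 15·q₀² = 9 − 15 = -6.
  k = 1: m = 3, d = 6, a = ⌊(3 + 3)/6⌋ = 1; p/q = (1·3 + 1)/(1·1 + 0) = 4/1; p² − 15·q² = 16 − 15 = 1.
  The first convergent with p² − 15·q² = 1 gives the fundamental solution (x₁, y₁) = (4, 1).
Step 2: Apply the recurrence (x_{n+1}, y_{n+1}) = (x₁x_n + 15y₁y_n, x₁y_n + y₁x_n) repeatedly.
  From (x_1, y_1) = (4, 1): x_2 = 4·4 + 15·1·1 = 31; y_2 = 4·1 + 1·4 = 8.
  From (x_2, y_2) = (31, 8): x_3 = 4·31 + 15·1·8 = 244; y_3 = 4·8 + 1·31 = 63.
  From (x_3, y_3) = (244, 63): x_4 = 4·244 + 15·1·63 = 1921; y_4 = 4·63 + 1·244 = 496.
Step 3: Verify x_4² - 15·y_4² = 3690241 - 3690240 = 1 (should be 1). ✓

(x_1, y_1) = (4, 1); (x_4, y_4) = (1921, 496).


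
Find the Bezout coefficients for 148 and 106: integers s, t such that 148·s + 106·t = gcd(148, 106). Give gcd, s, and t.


Euclidean algorithm on (148, 106) — divide until remainder is 0:
  148 = 1 · 106 + 42
  106 = 2 · 42 + 22
  42 = 1 · 22 + 20
  22 = 1 · 20 + 2
  20 = 10 · 2 + 0
gcd(148, 106) = 2.
Track Bezout coefficients alongside the remainders: start with r₀ = 148 = a·1 + b·0 (s = 1, t = 0) and r₁ = 106 = a·0 + b·1 (s = 0, t = 1); each new remainder r_{k+1} = r_{k-1} − q_k·r_k inherits s_{k+1} = s_{k-1} − q_k·s_k, t_{k+1} = t_{k-1} − q_k·t_k, so r_k = a·s_k + b·t_k at every step:
  q = 1: r = 42, s = 1 − 1·0 = 1, t = 0 − 1·1 = -1  (check: 148·1 + 106·(-1) = 42)
  q = 2: r = 22, s = 0 − 2·1 = -2, t = 1 − 2·(-1) = 3  (check: 148·(-2) + 106·3 = 22)
  q = 1: r = 20, s = 1 − 1·(-2) = 3, t = -1 − 1·3 = -4  (check: 148·3 + 106·(-4) = 20)
  q = 1: r = 2, s = -2 − 1·3 = -5, t = 3 − 1·(-4) = 7  (check: 148·(-5) + 106·7 = 2)
The row with r = 2 (the gcd) gives the Bezout coefficients s = -5, t = 7.
Result: 148 · (-5) + 106 · (7) = 2.

gcd(148, 106) = 2; s = -5, t = 7 (check: 148·(-5) + 106·7 = 2).


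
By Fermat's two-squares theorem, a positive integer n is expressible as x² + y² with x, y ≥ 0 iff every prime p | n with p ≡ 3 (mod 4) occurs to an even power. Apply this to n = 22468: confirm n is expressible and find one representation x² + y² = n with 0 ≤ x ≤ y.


Step 1: Factor n = 22468 = 2^2 · 41 · 137.
Step 2: Check the mod-4 condition on each prime factor: 2 = 2 (special); 41 ≡ 1 (mod 4), exponent 1; 137 ≡ 1 (mod 4), exponent 1.
All primes ≡ 3 (mod 4) appear to even exponent (or don't appear), so by the two-squares theorem n IS expressible as a sum of two squares.
Step 3: Build a representation. Group n = k² · m with k = 2 and m = 41 · 137 = 5617 (a product of primes ≡ 1 (mod 4)); a representation of m scales to one of n via (k·x)² + (k·y)² = k²(x² + y²). Each prime p ≡ 1 (mod 4) is itself a sum of two squares; find a² by testing p − a² for a perfect square:
  41: 41 − 1² = 40, 41 − 2² = 37, 41 − 3² = 32, 41 − 4² = 25 = 5² ⇒ 41 = 4² + 5².
  137: 137 − 1² = 136, 137 − 2² = 133, 137 − 3² = 128, 137 − 4² = 121 = 11² ⇒ 137 = 4² + 11².
  Combine using the Brahmagupta–Fibonacci identity (a² + b²)(c² + d²) = (ac − bd)² + (ad + bc)² = (ac + bd)² + (ad − bc)²:
  41 · 137 = 5617: from (4² + 5²)(4² + 11²), take (4·4 − 5·11, 4·11 + 5·4) = (16 − 55, 44 + 20) = (-39, 64); dropping signs (only squares matter) gives (39, 64); check 39² + 64² = 1521 + 4096 = 5617 ✓.
  Scale by k = 2: (2·39, 2·64) = (78, 128).
Step 4: Order so x ≤ y and verify: 78² + 128² = 6084 + 16384 = 22468 = n. ✓

n = 22468 = 78² + 128² (one valid representation with x ≤ y).


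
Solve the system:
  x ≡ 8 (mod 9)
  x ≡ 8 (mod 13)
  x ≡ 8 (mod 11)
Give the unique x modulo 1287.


Moduli 9, 13, 11 are pairwise coprime; by CRT there is a unique solution modulo M = 9 · 13 · 11 = 1287.
Solve pairwise, accumulating the modulus:
  Start with x ≡ 8 (mod 9).
  Combine with x ≡ 8 (mod 13): since gcd(9, 13) = 1, we get a unique residue mod 117.
    Write x = 8 + 9·t and substitute into x ≡ 8 (mod 13): 9·t ≡ 8 − 8 = 0 (mod 13).
    The inverse of 9 mod 13 is 3 (since 9·3 = 27 = 2·13 + 1), so t ≡ 3·0 = 0 ≡ 0 (mod 13).
    Then x = 8 + 9·0 = 8, valid modulo lcm(9, 13) = 117: x ≡ 8 (mod 117).
  Combine with x ≡ 8 (mod 11): since gcd(117, 11) = 1, we get a unique residue mod 1287.
    Write x = 8 + 117·t and substitute into x ≡ 8 (mod 11): 117·t ≡ 8 − 8 = 0 (mod 11).
    Reduce coefficients mod 11: 7·t ≡ 0 (mod 11).
    The inverse of 7 mod 11 is 8 (since 7·8 = 56 = 5·11 + 1), so t ≡ 8·0 = 0 ≡ 0 (mod 11).
    Then x = 8 + 117·0 = 8, valid modulo lcm(117, 11) = 1287: x ≡ 8 (mod 1287).
Verify: 8 mod 9 = 8 ✓, 8 mod 13 = 8 ✓, 8 mod 11 = 8 ✓.

x ≡ 8 (mod 1287).


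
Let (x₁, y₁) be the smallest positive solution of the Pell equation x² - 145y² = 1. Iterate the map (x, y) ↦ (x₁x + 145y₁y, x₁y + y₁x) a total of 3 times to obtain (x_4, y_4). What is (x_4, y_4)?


Step 1: Find the fundamental solution (x₁, y₁) of x² - 145y² = 1.
  Expand √145 as a continued fraction. a₀ = ⌊√145⌋ = 12; iterate m_{k+1} = d_k·a_k − m_k, d_{k+1} = (145 − m_{k+1}²)/d_k, a_{k+1} = ⌊(a₀ + m_{k+1})/d_{k+1}⌋ (starting m₀ = 0, d₀ = 1), with convergents p_k = a_k·p_{k-1} + p_{k-2}, q_k = a_k·q_{k-1} + q_{k-2} (p₋₁ = 1, q₋₁ = 0):
  k = 0: a₀ = 12; p₀/q₀ = 12/1; p₀² − 145·q₀² = 144 − 145 = -1.
  k = 1: m = 12, d = 1, a = ⌊(12 + 12)/1⌋ = 24; p/q = (24·12 + 1)/(24·1 + 0) = 289/24; p² − 145·q² = 83521 − 83520 = 1.
  The first convergent with p² − 145·q² = 1 gives the fundamental solution (x₁, y₁) = (289, 24).
Step 2: Apply the recurrence (x_{n+1}, y_{n+1}) = (x₁x_n + 145y₁y_n, x₁y_n + y₁x_n) repeatedly.
  From (x_1, y_1) = (289, 24): x_2 = 289·289 + 145·24·24 = 167041; y_2 = 289·24 + 24·289 = 13872.
  From (x_2, y_2) = (167041, 13872): x_3 = 289·167041 + 145·24·13872 = 96549409; y_3 = 289·13872 + 24·167041 = 8017992.
  From (x_3, y_3) = (96549409, 8017992): x_4 = 289·96549409 + 145·24·8017992 = 55805391361; y_4 = 289·8017992 + 24·96549409 = 4634385504.
Step 3: Verify x_4² - 145·y_4² = 3114241704954373432321 - 3114241704954373432320 = 1 (should be 1). ✓

(x_1, y_1) = (289, 24); (x_4, y_4) = (55805391361, 4634385504).


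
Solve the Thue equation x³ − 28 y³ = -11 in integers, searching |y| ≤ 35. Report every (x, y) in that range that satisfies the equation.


The equation is x³ - 28y³ = -11. For fixed y, x³ = 28·y³ − 11, so a solution requires the RHS to be a perfect cube.
Strategy: iterate y from -35 to 35, compute RHS = 28·y³ − 11, and check whether it is a (positive or negative) perfect cube.
Check small values of y:
  y = 0: RHS = -11 is not a perfect cube.
  y = 1: RHS = 17 is not a perfect cube.
  y = -1: RHS = -39 is not a perfect cube.
  y = 2: RHS = 213 is not a perfect cube.
  y = -2: RHS = -235 is not a perfect cube.
  y = 3: RHS = 745 is not a perfect cube.
  y = -3: RHS = -767 is not a perfect cube.
Continuing the search up to |y| = 35 finds no solutions either.
No (x, y) in the scanned range satisfies the equation.

No integer solutions with |y| ≤ 35.


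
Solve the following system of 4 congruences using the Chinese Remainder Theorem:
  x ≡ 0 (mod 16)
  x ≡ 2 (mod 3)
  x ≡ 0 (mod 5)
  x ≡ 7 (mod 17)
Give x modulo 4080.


Product of moduli M = 16 · 3 · 5 · 17 = 4080.
Merge one congruence at a time:
  Start: x ≡ 0 (mod 16).
  Combine with x ≡ 2 (mod 3); new modulus lcm = 48.
    Write x = 0 + 16·t and substitute into x ≡ 2 (mod 3): 16·t ≡ 2 − 0 = 2 (mod 3).
    Reduce coefficients mod 3: 1·t ≡ 2 (mod 3).
    So t ≡ 2 (mod 3).
    Then x = 0 + 16·2 = 32, valid modulo lcm(16, 3) = 48: x ≡ 32 (mod 48).
  Combine with x ≡ 0 (mod 5); new modulus lcm = 240.
    Write x = 32 + 48·t and substitute into x ≡ 0 (mod 5): 48·t ≡ 0 − 32 = -32 (mod 5).
    Reduce coefficients mod 5: 3·t ≡ 3 (mod 5).
    The inverse of 3 mod 5 is 2 (since 3·2 = 6 = 1·5 + 1), so t ≡ 2·3 = 6 ≡ 1 (mod 5).
    Then x = 32 + 48·1 = 80, valid modulo lcm(48, 5) = 240: x ≡ 80 (mod 240).
  Combine with x ≡ 7 (mod 17); new modulus lcm = 4080.
    Write x = 80 + 240·t and substitute into x ≡ 7 (mod 17): 240·t ≡ 7 − 80 = -73 (mod 17).
    Reduce coefficients mod 17: 2·t ≡ 12 (mod 17).
    The inverse of 2 mod 17 is 9 (since 2·9 = 18 = 1·17 + 1), so t ≡ 9·12 = 108 ≡ 6 (mod 17).
    Then x = 80 + 240·6 = 1520, valid modulo lcm(240, 17) = 4080: x ≡ 1520 (mod 4080).
Verify against each original: 1520 mod 16 = 0, 1520 mod 3 = 2, 1520 mod 5 = 0, 1520 mod 17 = 7.

x ≡ 1520 (mod 4080).


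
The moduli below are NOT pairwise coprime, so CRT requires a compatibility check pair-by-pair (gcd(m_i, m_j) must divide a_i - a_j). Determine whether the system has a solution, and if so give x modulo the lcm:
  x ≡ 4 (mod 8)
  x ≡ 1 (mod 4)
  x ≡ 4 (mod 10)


Moduli 8, 4, 10 are not pairwise coprime, so CRT works modulo lcm(m_i) when all pairwise compatibility conditions hold.
Pairwise compatibility: gcd(m_i, m_j) must divide a_i - a_j for every pair.
Merge one congruence at a time:
  Start: x ≡ 4 (mod 8).
  Combine with x ≡ 1 (mod 4): gcd(8, 4) = 4, and 1 - 4 = -3 is NOT divisible by 4.
    ⇒ system is inconsistent (no integer solution).

No solution (the system is inconsistent).


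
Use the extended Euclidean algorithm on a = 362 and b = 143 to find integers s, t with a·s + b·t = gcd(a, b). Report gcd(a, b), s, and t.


Euclidean algorithm on (362, 143) — divide until remainder is 0:
  362 = 2 · 143 + 76
  143 = 1 · 76 + 67
  76 = 1 · 67 + 9
  67 = 7 · 9 + 4
  9 = 2 · 4 + 1
  4 = 4 · 1 + 0
gcd(362, 143) = 1.
Track Bezout coefficients alongside the remainders: start with r₀ = 362 = a·1 + b·0 (s = 1, t = 0) and r₁ = 143 = a·0 + b·1 (s = 0, t = 1); each new remainder r_{k+1} = r_{k-1} − q_k·r_k inherits s_{k+1} = s_{k-1} − q_k·s_k, t_{k+1} = t_{k-1} − q_k·t_k, so r_k = a·s_k + b·t_k at every step:
  q = 2: r = 76, s = 1 − 2·0 = 1, t = 0 − 2·1 = -2  (check: 362·1 + 143·(-2) = 76)
  q = 1: r = 67, s = 0 − 1·1 = -1, t = 1 − 1·(-2) = 3  (check: 362·(-1) + 143·3 = 67)
  q = 1: r = 9, s = 1 − 1·(-1) = 2, t = -2 − 1·3 = -5  (check: 362·2 + 143·(-5) = 9)
  q = 7: r = 4, s = -1 − 7·2 = -15, t = 3 − 7·(-5) = 38  (check: 362·(-15) + 143·38 = 4)
  q = 2: r = 1, s = 2 − 2·(-15) = 32, t = -5 − 2·38 = -81  (check: 362·32 + 143·(-81) = 1)
The row with r = 1 (the gcd) gives the Bezout coefficients s = 32, t = -81.
Result: 362 · (32) + 143 · (-81) = 1.

gcd(362, 143) = 1; s = 32, t = -81 (check: 362·32 + 143·(-81) = 1).


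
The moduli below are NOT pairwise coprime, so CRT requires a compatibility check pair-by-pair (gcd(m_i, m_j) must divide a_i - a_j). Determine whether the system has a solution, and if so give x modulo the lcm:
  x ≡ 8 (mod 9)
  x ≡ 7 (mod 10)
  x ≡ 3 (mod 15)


Moduli 9, 10, 15 are not pairwise coprime, so CRT works modulo lcm(m_i) when all pairwise compatibility conditions hold.
Pairwise compatibility: gcd(m_i, m_j) must divide a_i - a_j for every pair.
Merge one congruence at a time:
  Start: x ≡ 8 (mod 9).
  Combine with x ≡ 7 (mod 10): gcd(9, 10) = 1; 7 - 8 = -1, which IS divisible by 1, so compatible.
    Write x = 8 + 9·t and substitute into x ≡ 7 (mod 10): 9·t ≡ 7 − 8 = -1 (mod 10).
    Reduce coefficients mod 10: 9·t ≡ 9 (mod 10).
    The inverse of 9 mod 10 is 9 (since 9·9 = 81 = 8·10 + 1), so t ≡ 9·9 = 81 ≡ 1 (mod 10).
    Then x = 8 + 9·1 = 17, valid modulo lcm(9, 10) = 90: x ≡ 17 (mod 90).
  Combine with x ≡ 3 (mod 15): gcd(90, 15) = 15, and 3 - 17 = -14 is NOT divisible by 15.
    ⇒ system is inconsistent (no integer solution).

No solution (the system is inconsistent).


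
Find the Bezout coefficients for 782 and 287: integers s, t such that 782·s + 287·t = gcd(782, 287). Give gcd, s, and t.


Euclidean algorithm on (782, 287) — divide until remainder is 0:
  782 = 2 · 287 + 208
  287 = 1 · 208 + 79
  208 = 2 · 79 + 50
  79 = 1 · 50 + 29
  50 = 1 · 29 + 21
  29 = 1 · 21 + 8
  21 = 2 · 8 + 5
  8 = 1 · 5 + 3
  5 = 1 · 3 + 2
  3 = 1 · 2 + 1
  2 = 2 · 1 + 0
gcd(782, 287) = 1.
Track Bezout coefficients alongside the remainders: start with r₀ = 782 = a·1 + b·0 (s = 1, t = 0) and r₁ = 287 = a·0 + b·1 (s = 0, t = 1); each new remainder r_{k+1} = r_{k-1} − q_k·r_k inherits s_{k+1} = s_{k-1} − q_k·s_k, t_{k+1} = t_{k-1} − q_k·t_k, so r_k = a·s_k + b·t_k at every step:
  q = 2: r = 208, s = 1 − 2·0 = 1, t = 0 − 2·1 = -2  (check: 782·1 + 287·(-2) = 208)
  q = 1: r = 79, s = 0 − 1·1 = -1, t = 1 − 1·(-2) = 3  (check: 782·(-1) + 287·3 = 79)
  q = 2: r = 50, s = 1 − 2·(-1) = 3, t = -2 − 2·3 = -8  (check: 782·3 + 287·(-8) = 50)
  q = 1: r = 29, s = -1 − 1·3 = -4, t = 3 − 1·(-8) = 11  (check: 782·(-4) + 287·11 = 29)
  q = 1: r = 21, s = 3 − 1·(-4) = 7, t = -8 − 1·11 = -19  (check: 782·7 + 287·(-19) = 21)
  q = 1: r = 8, s = -4 − 1·7 = -11, t = 11 − 1·(-19) = 30  (check: 782·(-11) + 287·30 = 8)
  q = 2: r = 5, s = 7 − 2·(-11) = 29, t = -19 − 2·30 = -79  (check: 782·29 + 287·(-79) = 5)
  q = 1: r = 3, s = -11 − 1·29 = -40, t = 30 − 1·(-79) = 109  (check: 782·(-40) + 287·109 = 3)
  q = 1: r = 2, s = 29 − 1·(-40) = 69, t = -79 − 1·109 = -188  (check: 782·69 + 287·(-188) = 2)
  q = 1: r = 1, s = -40 − 1·69 = -109, t = 109 − 1·(-188) = 297  (check: 782·(-109) + 287·297 = 1)
The row with r = 1 (the gcd) gives the Bezout coefficients s = -109, t = 297.
Result: 782 · (-109) + 287 · (297) = 1.

gcd(782, 287) = 1; s = -109, t = 297 (check: 782·(-109) + 287·297 = 1).


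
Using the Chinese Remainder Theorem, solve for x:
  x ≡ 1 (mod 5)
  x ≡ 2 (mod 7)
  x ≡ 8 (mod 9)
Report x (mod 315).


Moduli 5, 7, 9 are pairwise coprime; by CRT there is a unique solution modulo M = 5 · 7 · 9 = 315.
Solve pairwise, accumulating the modulus:
  Start with x ≡ 1 (mod 5).
  Combine with x ≡ 2 (mod 7): since gcd(5, 7) = 1, we get a unique residue mod 35.
    Write x = 1 + 5·t and substitute into x ≡ 2 (mod 7): 5·t ≡ 2 − 1 = 1 (mod 7).
    The inverse of 5 mod 7 is 3 (since 5·3 = 15 = 2·7 + 1), so t ≡ 3·1 = 3 ≡ 3 (mod 7).
    Then x = 1 + 5·3 = 16, valid modulo lcm(5, 7) = 35: x ≡ 16 (mod 35).
  Combine with x ≡ 8 (mod 9): since gcd(35, 9) = 1, we get a unique residue mod 315.
    Write x = 16 + 35·t and substitute into x ≡ 8 (mod 9): 35·t ≡ 8 − 16 = -8 (mod 9).
    Reduce coefficients mod 9: 8·t ≡ 1 (mod 9).
    The inverse of 8 mod 9 is 8 (since 8·8 = 64 = 7·9 + 1), so t ≡ 8·1 = 8 ≡ 8 (mod 9).
    Then x = 16 + 35·8 = 296, valid modulo lcm(35, 9) = 315: x ≡ 296 (mod 315).
Verify: 296 mod 5 = 1 ✓, 296 mod 7 = 2 ✓, 296 mod 9 = 8 ✓.

x ≡ 296 (mod 315).


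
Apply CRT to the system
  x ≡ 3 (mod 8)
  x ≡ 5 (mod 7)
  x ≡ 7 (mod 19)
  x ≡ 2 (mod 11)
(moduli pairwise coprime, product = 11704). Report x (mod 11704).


Product of moduli M = 8 · 7 · 19 · 11 = 11704.
Merge one congruence at a time:
  Start: x ≡ 3 (mod 8).
  Combine with x ≡ 5 (mod 7); new modulus lcm = 56.
    Write x = 3 + 8·t and substitute into x ≡ 5 (mod 7): 8·t ≡ 5 − 3 = 2 (mod 7).
    Reduce coefficients mod 7: 1·t ≡ 2 (mod 7).
    So t ≡ 2 (mod 7).
    Then x = 3 + 8·2 = 19, valid modulo lcm(8, 7) = 56: x ≡ 19 (mod 56).
  Combine with x ≡ 7 (mod 19); new modulus lcm = 1064.
    Write x = 19 + 56·t and substitute into x ≡ 7 (mod 19): 56·t ≡ 7 − 19 = -12 (mod 19).
    Reduce coefficients mod 19: 18·t ≡ 7 (mod 19).
    The inverse of 18 mod 19 is 18 (since 18·18 = 324 = 17·19 + 1), so t ≡ 18·7 = 126 ≡ 12 (mod 19).
    Then x = 19 + 56·12 = 691, valid modulo lcm(56, 19) = 1064: x ≡ 691 (mod 1064).
  Combine with x ≡ 2 (mod 11); new modulus lcm = 11704.
    Write x = 691 + 1064·t and substitute into x ≡ 2 (mod 11): 1064·t ≡ 2 − 691 = -689 (mod 11).
    Reduce coefficients mod 11: 8·t ≡ 4 (mod 11).
    The inverse of 8 mod 11 is 7 (since 8·7 = 56 = 5·11 + 1), so t ≡ 7·4 = 28 ≡ 6 (mod 11).
    Then x = 691 + 1064·6 = 7075, valid modulo lcm(1064, 11) = 11704: x ≡ 7075 (mod 11704).
Verify against each original: 7075 mod 8 = 3, 7075 mod 7 = 5, 7075 mod 19 = 7, 7075 mod 11 = 2.

x ≡ 7075 (mod 11704).


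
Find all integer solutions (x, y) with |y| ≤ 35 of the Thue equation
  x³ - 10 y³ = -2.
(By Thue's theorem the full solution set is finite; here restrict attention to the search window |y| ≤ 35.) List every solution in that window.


The equation is x³ - 10y³ = -2. For fixed y, x³ = 10·y³ − 2, so a solution requires the RHS to be a perfect cube.
Strategy: iterate y from -35 to 35, compute RHS = 10·y³ − 2, and check whether it is a (positive or negative) perfect cube.
Check small values of y:
  y = 0: RHS = -2 is not a perfect cube.
  y = 1: RHS = 8 = (2)³ ⇒ x = 2 works.
  y = -1: RHS = -12 is not a perfect cube.
  y = 2: RHS = 78 is not a perfect cube.
  y = -2: RHS = -82 is not a perfect cube.
  y = 3: RHS = 268 is not a perfect cube.
  y = -3: RHS = -272 is not a perfect cube.
Continuing the search up to |y| = 35 finds no further solutions beyond those listed.
Collected solutions: (2, 1).

Solutions (with |y| ≤ 35): (2, 1).


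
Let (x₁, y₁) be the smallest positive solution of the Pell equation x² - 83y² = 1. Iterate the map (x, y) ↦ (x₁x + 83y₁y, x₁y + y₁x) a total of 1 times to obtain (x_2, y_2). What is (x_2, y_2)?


Step 1: Find the fundamental solution (x₁, y₁) of x² - 83y² = 1.
  Expand √83 as a continued fraction. a₀ = ⌊√83⌋ = 9; iterate m_{k+1} = d_k·a_k − m_k, d_{k+1} = (83 − m_{k+1}²)/d_k, a_{k+1} = ⌊(a₀ + m_{k+1})/d_{k+1}⌋ (starting m₀ = 0, d₀ = 1), with convergents p_k = a_k·p_{k-1} + p_{k-2}, q_k = a_k·q_{k-1} + q_{k-2} (p₋₁ = 1, q₋₁ = 0):
  k = 0: a₀ = 9; p₀/q₀ = 9/1; p₀² − 83·q₀² = 81 − 83 = -2.
  k = 1: m = 9, d = 2, a = ⌊(9 + 9)/2⌋ = 9; p/q = (9·9 + 1)/(9·1 + 0) = 82/9; p² − 83·q² = 6724 − 6723 = 1.
  The first convergent with p² − 83·q² = 1 gives the fundamental solution (x₁, y₁) = (82, 9).
Step 2: Apply the recurrence (x_{n+1}, y_{n+1}) = (x₁x_n + 83y₁y_n, x₁y_n + y₁x_n) repeatedly.
  From (x_1, y_1) = (82, 9): x_2 = 82·82 + 83·9·9 = 13447; y_2 = 82·9 + 9·82 = 1476.
Step 3: Verify x_2² - 83·y_2² = 180821809 - 180821808 = 1 (should be 1). ✓

(x_1, y_1) = (82, 9); (x_2, y_2) = (13447, 1476).


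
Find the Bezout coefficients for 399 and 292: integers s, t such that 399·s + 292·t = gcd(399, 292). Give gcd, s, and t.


Euclidean algorithm on (399, 292) — divide until remainder is 0:
  399 = 1 · 292 + 107
  292 = 2 · 107 + 78
  107 = 1 · 78 + 29
  78 = 2 · 29 + 20
  29 = 1 · 20 + 9
  20 = 2 · 9 + 2
  9 = 4 · 2 + 1
  2 = 2 · 1 + 0
gcd(399, 292) = 1.
Track Bezout coefficients alongside the remainders: start with r₀ = 399 = a·1 + b·0 (s = 1, t = 0) and r₁ = 292 = a·0 + b·1 (s = 0, t = 1); each new remainder r_{k+1} = r_{k-1} − q_k·r_k inherits s_{k+1} = s_{k-1} − q_k·s_k, t_{k+1} = t_{k-1} − q_k·t_k, so r_k = a·s_k + b·t_k at every step:
  q = 1: r = 107, s = 1 − 1·0 = 1, t = 0 − 1·1 = -1  (check: 399·1 + 292·(-1) = 107)
  q = 2: r = 78, s = 0 − 2·1 = -2, t = 1 − 2·(-1) = 3  (check: 399·(-2) + 292·3 = 78)
  q = 1: r = 29, s = 1 − 1·(-2) = 3, t = -1 − 1·3 = -4  (check: 399·3 + 292·(-4) = 29)
  q = 2: r = 20, s = -2 − 2·3 = -8, t = 3 − 2·(-4) = 11  (check: 399·(-8) + 292·11 = 20)
  q = 1: r = 9, s = 3 − 1·(-8) = 11, t = -4 − 1·11 = -15  (check: 399·11 + 292·(-15) = 9)
  q = 2: r = 2, s = -8 − 2·11 = -30, t = 11 − 2·(-15) = 41  (check: 399·(-30) + 292·41 = 2)
  q = 4: r = 1, s = 11 − 4·(-30) = 131, t = -15 − 4·41 = -179  (check: 399·131 + 292·(-179) = 1)
The row with r = 1 (the gcd) gives the Bezout coefficients s = 131, t = -179.
Result: 399 · (131) + 292 · (-179) = 1.

gcd(399, 292) = 1; s = 131, t = -179 (check: 399·131 + 292·(-179) = 1).


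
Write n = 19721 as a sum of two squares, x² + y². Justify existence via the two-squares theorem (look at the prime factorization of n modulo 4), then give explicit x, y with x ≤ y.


Step 1: Factor n = 19721 = 13 · 37 · 41.
Step 2: Check the mod-4 condition on each prime factor: 13 ≡ 1 (mod 4), exponent 1; 37 ≡ 1 (mod 4), exponent 1; 41 ≡ 1 (mod 4), exponent 1.
All primes ≡ 3 (mod 4) appear to even exponent (or don't appear), so by the two-squares theorem n IS expressible as a sum of two squares.
Step 3: Build a representation. Here n = 13 · 37 · 41 is a product of primes ≡ 1 (mod 4). Each prime p ≡ 1 (mod 4) is itself a sum of two squares; find a² by testing p − a² for a perfect square:
  13: 13 − 1² = 12, 13 − 2² = 9 = 3² ⇒ 13 = 2² + 3².
  37: 37 − 1² = 36 = 6² ⇒ 37 = 1² + 6².
  41: 41 − 1² = 40, 41 − 2² = 37, 41 − 3² = 32, 41 − 4² = 25 = 5² ⇒ 41 = 4² + 5².
  Combine using the Brahmagupta–Fibonacci identity (a² + b²)(c² + d²) = (ac − bd)² + (ad + bc)² = (ac + bd)² + (ad − bc)²:
  13 · 37 = 481: from (2² + 3²)(1² + 6²), take (2·1 − 3·6, 2·6 + 3·1) = (2 − 18, 12 + 3) = (-16, 15); dropping signs (only squares matter) gives (16, 15); check 16² + 15² = 256 + 225 = 481 ✓.
  481 · 41 = 19721: from (16² + 15²)(4² + 5²), take (16·4 − 15·5, 16·5 + 15·4) = (64 − 75, 80 + 60) = (-11, 140); dropping signs (only squares matter) gives (11, 140); check 11² + 140² = 121 + 19600 = 19721 ✓.
Step 4: Order so x ≤ y and verify: 11² + 140² = 121 + 19600 = 19721 = n. ✓

n = 19721 = 11² + 140² (one valid representation with x ≤ y).


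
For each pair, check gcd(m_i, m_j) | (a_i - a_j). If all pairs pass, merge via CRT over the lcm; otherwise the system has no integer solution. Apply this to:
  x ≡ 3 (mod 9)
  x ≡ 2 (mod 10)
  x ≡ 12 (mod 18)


Moduli 9, 10, 18 are not pairwise coprime, so CRT works modulo lcm(m_i) when all pairwise compatibility conditions hold.
Pairwise compatibility: gcd(m_i, m_j) must divide a_i - a_j for every pair.
Merge one congruence at a time:
  Start: x ≡ 3 (mod 9).
  Combine with x ≡ 2 (mod 10): gcd(9, 10) = 1; 2 - 3 = -1, which IS divisible by 1, so compatible.
    Write x = 3 + 9·t and substitute into x ≡ 2 (mod 10): 9·t ≡ 2 − 3 = -1 (mod 10).
    Reduce coefficients mod 10: 9·t ≡ 9 (mod 10).
    The inverse of 9 mod 10 is 9 (since 9·9 = 81 = 8·10 + 1), so t ≡ 9·9 = 81 ≡ 1 (mod 10).
    Then x = 3 + 9·1 = 12, valid modulo lcm(9, 10) = 90: x ≡ 12 (mod 90).
  Combine with x ≡ 12 (mod 18): gcd(90, 18) = 18; 12 - 12 = 0, which IS divisible by 18, so compatible.
    Write x = 12 + 90·t and substitute into x ≡ 12 (mod 18): 90·t ≡ 12 − 12 = 0 (mod 18).
    Divide the congruence (and modulus) by g = 18: 5·t ≡ 0 (mod 1).
    Modulo 1 every t works; take t = 0.
    Then x = 12 + 90·0 = 12, valid modulo lcm(90, 18) = 90: x ≡ 12 (mod 90).
Verify: 12 mod 9 = 3, 12 mod 10 = 2, 12 mod 18 = 12.

x ≡ 12 (mod 90).


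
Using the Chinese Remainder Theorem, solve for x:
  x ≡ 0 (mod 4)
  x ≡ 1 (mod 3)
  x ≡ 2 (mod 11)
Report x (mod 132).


Moduli 4, 3, 11 are pairwise coprime; by CRT there is a unique solution modulo M = 4 · 3 · 11 = 132.
Solve pairwise, accumulating the modulus:
  Start with x ≡ 0 (mod 4).
  Combine with x ≡ 1 (mod 3): since gcd(4, 3) = 1, we get a unique residue mod 12.
    Write x = 0 + 4·t and substitute into x ≡ 1 (mod 3): 4·t ≡ 1 − 0 = 1 (mod 3).
    Reduce coefficients mod 3: 1·t ≡ 1 (mod 3).
    So t ≡ 1 (mod 3).
    Then x = 0 + 4·1 = 4, valid modulo lcm(4, 3) = 12: x ≡ 4 (mod 12).
  Combine with x ≡ 2 (mod 11): since gcd(12, 11) = 1, we get a unique residue mod 132.
    Write x = 4 + 12·t and substitute into x ≡ 2 (mod 11): 12·t ≡ 2 − 4 = -2 (mod 11).
    Reduce coefficients mod 11: 1·t ≡ 9 (mod 11).
    So t ≡ 9 (mod 11).
    Then x = 4 + 12·9 = 112, valid modulo lcm(12, 11) = 132: x ≡ 112 (mod 132).
Verify: 112 mod 4 = 0 ✓, 112 mod 3 = 1 ✓, 112 mod 11 = 2 ✓.

x ≡ 112 (mod 132).
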